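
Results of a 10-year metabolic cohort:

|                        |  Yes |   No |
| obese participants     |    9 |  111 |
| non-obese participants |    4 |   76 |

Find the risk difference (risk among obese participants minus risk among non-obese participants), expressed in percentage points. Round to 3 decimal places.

RD = 2.500

risk, obese participants = 9/120 = 0.0750
risk, non-obese participants = 4/80 = 0.0500
risk difference = 0.0750 − 0.0500 = 0.0250 → 2.500 percentage points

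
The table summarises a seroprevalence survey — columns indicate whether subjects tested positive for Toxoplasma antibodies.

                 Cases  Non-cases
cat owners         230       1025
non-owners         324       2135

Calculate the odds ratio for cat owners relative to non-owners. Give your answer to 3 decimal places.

OR = (230 × 2135) / (1025 × 324) = 491050/332100 ≈ 1.479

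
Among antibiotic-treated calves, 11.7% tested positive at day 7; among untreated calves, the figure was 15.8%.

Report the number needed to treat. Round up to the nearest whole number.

25

absolute risk difference = 0.041000
1 / 0.041000 = 24.390 → round up → 25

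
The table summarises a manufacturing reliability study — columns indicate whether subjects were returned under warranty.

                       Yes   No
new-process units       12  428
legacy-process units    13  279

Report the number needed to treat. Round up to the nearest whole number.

58

risk, new-process units = 12/440 = 0.027273
risk, legacy-process units = 13/292 = 0.044521
absolute risk difference = 0.017248
1 / 0.017248 = 57.978 → round up → 58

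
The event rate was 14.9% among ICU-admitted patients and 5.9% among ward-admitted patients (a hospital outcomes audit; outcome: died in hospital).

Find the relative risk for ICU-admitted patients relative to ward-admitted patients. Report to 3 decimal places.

RR = 0.1490 / 0.0590 = 2.525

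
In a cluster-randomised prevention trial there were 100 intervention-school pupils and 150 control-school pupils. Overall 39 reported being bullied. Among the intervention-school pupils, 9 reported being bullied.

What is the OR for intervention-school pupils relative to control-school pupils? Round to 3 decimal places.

intervention-school pupils without the outcome: 100 − 9 = 91
control-school pupils with the outcome: 39 − 9 = 30
control-school pupils without the outcome: 150 − 30 = 120
OR = (9 × 120) / (91 × 30) = 1080/2730 ≈ 0.396

0.396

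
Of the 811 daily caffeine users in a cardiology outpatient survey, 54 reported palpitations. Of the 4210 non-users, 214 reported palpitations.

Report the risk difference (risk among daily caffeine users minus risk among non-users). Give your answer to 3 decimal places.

RD = 0.016

risk, daily caffeine users = 54/811 = 0.0666
risk, non-users = 214/4210 = 0.0508
risk difference = 0.0666 − 0.0508 = 0.016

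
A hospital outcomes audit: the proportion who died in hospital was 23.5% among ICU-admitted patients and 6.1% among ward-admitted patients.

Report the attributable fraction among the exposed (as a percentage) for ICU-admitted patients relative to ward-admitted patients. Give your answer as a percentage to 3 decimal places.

AR% = (0.2350 − 0.0610) / 0.2350 = 0.7404 → 74.043%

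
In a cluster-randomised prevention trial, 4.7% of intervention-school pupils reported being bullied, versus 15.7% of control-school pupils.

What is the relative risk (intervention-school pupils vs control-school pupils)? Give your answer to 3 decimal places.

RR = 0.04700 / 0.15700 = 0.299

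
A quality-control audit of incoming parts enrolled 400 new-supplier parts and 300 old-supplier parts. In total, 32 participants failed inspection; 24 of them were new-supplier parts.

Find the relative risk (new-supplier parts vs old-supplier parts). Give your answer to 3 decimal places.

new-supplier parts without the outcome: 400 − 24 = 376
old-supplier parts with the outcome: 32 − 24 = 8
old-supplier parts without the outcome: 300 − 8 = 292
risk, new-supplier parts = 24/400 = 0.06000
risk, old-supplier parts = 8/300 = 0.02667
RR = 0.06000 / 0.02667 = 2.250

2.250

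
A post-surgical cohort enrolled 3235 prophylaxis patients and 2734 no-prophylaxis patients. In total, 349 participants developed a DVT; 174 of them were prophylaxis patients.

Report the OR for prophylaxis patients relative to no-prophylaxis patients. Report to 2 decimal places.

prophylaxis patients without the outcome: 3235 − 174 = 3061
no-prophylaxis patients with the outcome: 349 − 174 = 175
no-prophylaxis patients without the outcome: 2734 − 175 = 2559
OR = (174 × 2559) / (3061 × 175) = 445266/535675 ≈ 0.83

OR ≈ 0.83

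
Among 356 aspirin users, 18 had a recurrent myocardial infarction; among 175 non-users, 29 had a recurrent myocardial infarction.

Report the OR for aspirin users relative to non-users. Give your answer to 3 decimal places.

OR = (18 × 146) / (338 × 29) = 2628/9802 ≈ 0.268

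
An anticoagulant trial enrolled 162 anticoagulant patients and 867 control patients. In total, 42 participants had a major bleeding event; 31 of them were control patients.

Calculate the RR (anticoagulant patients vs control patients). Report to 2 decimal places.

anticoagulant patients with the outcome: 42 − 31 = 11
anticoagulant patients without the outcome: 162 − 11 = 151
control patients without the outcome: 867 − 31 = 836
risk, anticoagulant patients = 11/162 = 0.06790
risk, control patients = 31/867 = 0.03576
RR = 0.06790 / 0.03576 = 1.90

RR = 1.90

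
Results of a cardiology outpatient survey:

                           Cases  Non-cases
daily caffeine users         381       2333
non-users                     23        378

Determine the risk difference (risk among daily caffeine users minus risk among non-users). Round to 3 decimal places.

risk, daily caffeine users = 381/2714 = 0.1404
risk, non-users = 23/401 = 0.0574
risk difference = 0.1404 − 0.0574 = 0.083

RD: 0.083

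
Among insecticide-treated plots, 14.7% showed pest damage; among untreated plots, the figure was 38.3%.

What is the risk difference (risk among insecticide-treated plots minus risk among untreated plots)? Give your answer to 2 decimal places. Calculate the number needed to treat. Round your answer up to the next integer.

risk difference = 0.1470 − 0.3830 = -0.24
absolute risk difference = 0.236000
1 / 0.236000 = 4.237 → round up → 5

RD = -0.24; NNT = 5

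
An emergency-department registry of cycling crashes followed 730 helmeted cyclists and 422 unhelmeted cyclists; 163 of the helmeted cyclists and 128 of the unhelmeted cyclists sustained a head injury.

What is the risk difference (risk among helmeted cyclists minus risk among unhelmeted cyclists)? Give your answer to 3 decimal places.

risk, helmeted cyclists = 163/730 = 0.2233
risk, unhelmeted cyclists = 128/422 = 0.3033
risk difference = 0.2233 − 0.3033 = -0.080

RD ≈ -0.080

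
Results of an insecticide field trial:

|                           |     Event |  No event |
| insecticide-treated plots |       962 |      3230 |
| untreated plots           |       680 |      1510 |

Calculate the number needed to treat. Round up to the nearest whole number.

risk, insecticide-treated plots = 962/4192 = 0.229485
risk, untreated plots = 680/2190 = 0.310502
absolute risk difference = 0.081018
1 / 0.081018 = 12.343 → round up → 13

NNT = 13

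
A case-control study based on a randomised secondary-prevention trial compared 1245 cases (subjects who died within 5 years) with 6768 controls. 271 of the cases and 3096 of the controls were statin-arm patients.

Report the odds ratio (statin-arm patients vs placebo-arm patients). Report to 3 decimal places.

OR ≈ 0.330

odds, statin-arm patients = 271/3096 = 0.0875
odds, placebo-arm patients = 974/3672 = 0.2653
OR = 0.0875 / 0.2653 = 0.330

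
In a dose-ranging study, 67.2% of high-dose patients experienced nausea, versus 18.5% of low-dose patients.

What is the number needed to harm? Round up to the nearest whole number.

NNH = 3

absolute risk difference = 0.487000
1 / 0.487000 = 2.053 → round up → 3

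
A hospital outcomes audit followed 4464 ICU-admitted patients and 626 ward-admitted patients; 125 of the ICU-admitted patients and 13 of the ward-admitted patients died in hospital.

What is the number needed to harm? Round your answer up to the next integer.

risk, ICU-admitted patients = 125/4464 = 0.028002
risk, ward-admitted patients = 13/626 = 0.020767
absolute risk difference = 0.007235
1 / 0.007235 = 138.217 → round up → 139

NNH: 139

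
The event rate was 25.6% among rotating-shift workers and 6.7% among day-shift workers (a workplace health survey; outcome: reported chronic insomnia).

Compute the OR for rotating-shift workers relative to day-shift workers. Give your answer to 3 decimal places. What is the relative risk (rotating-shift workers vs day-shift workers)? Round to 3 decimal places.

OR = 4.792; RR = 3.821

odds, rotating-shift workers = 0.2560/0.7440 = 0.3441
odds, day-shift workers = 0.0670/0.9330 = 0.0718
OR = 0.3441 / 0.0718 = 4.792
RR = 0.2560 / 0.0670 = 3.821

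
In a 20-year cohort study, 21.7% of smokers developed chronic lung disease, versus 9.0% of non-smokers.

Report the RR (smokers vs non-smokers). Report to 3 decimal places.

RR = 0.2170 / 0.0900 = 2.411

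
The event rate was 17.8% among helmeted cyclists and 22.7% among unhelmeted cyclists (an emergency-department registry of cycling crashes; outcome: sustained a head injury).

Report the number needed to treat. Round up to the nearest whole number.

absolute risk difference = 0.049000
1 / 0.049000 = 20.408 → round up → 21

NNT ≈ 21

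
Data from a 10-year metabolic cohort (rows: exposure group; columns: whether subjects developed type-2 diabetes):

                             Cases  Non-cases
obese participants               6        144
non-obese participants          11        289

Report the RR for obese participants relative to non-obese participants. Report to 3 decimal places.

RR = 1.091

risk, obese participants = 6/150 = 0.04000
risk, non-obese participants = 11/300 = 0.03667
RR = 0.04000 / 0.03667 = 1.091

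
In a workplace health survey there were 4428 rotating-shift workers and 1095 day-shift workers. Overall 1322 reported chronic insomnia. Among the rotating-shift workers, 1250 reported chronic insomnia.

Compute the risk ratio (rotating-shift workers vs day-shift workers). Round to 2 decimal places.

rotating-shift workers without the outcome: 4428 − 1250 = 3178
day-shift workers with the outcome: 1322 − 1250 = 72
day-shift workers without the outcome: 1095 − 72 = 1023
risk, rotating-shift workers = 1250/4428 = 0.2823
risk, day-shift workers = 72/1095 = 0.0658
RR = 0.2823 / 0.0658 = 4.29

RR = 4.29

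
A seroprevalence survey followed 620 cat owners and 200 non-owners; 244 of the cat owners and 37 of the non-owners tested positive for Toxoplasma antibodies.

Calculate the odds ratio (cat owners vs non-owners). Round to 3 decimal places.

OR = (244 × 163) / (376 × 37) = 39772/13912 ≈ 2.859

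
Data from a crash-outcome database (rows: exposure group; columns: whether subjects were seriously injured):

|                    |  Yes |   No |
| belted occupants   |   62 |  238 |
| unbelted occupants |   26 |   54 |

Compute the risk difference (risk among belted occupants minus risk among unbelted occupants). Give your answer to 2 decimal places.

risk, belted occupants = 62/300 = 0.2067
risk, unbelted occupants = 26/80 = 0.3250
risk difference = 0.2067 − 0.3250 = -0.12

-0.12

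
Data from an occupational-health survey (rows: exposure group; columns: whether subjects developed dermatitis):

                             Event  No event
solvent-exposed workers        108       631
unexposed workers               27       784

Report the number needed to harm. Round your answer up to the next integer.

NNH ≈ 9

risk, solvent-exposed workers = 108/739 = 0.146143
risk, unexposed workers = 27/811 = 0.033292
absolute risk difference = 0.112851
1 / 0.112851 = 8.861 → round up → 9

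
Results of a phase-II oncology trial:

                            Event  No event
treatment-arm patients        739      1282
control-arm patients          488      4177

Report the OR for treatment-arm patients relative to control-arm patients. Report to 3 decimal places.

OR = (739 × 4177) / (1282 × 488) = 3086803/625616 ≈ 4.934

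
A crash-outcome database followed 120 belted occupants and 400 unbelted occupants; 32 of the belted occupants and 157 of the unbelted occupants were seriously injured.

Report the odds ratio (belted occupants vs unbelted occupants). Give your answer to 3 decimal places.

OR = (32 × 243) / (88 × 157) = 7776/13816 ≈ 0.563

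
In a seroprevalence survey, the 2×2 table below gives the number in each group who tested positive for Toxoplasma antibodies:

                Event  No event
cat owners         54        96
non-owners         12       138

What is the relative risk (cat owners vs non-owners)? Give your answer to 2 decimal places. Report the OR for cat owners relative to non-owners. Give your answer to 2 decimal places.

RR = 4.50; OR = 6.47

risk, cat owners = 54/150 = 0.3600
risk, non-owners = 12/150 = 0.0800
RR = 0.3600 / 0.0800 = 4.50
odds, cat owners = 54/96 = 0.5625
odds, non-owners = 12/138 = 0.0870
OR = 0.5625 / 0.0870 = 6.47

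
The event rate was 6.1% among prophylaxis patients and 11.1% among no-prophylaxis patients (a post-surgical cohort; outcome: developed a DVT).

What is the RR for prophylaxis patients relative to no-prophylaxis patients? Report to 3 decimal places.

RR = 0.0610 / 0.1110 = 0.550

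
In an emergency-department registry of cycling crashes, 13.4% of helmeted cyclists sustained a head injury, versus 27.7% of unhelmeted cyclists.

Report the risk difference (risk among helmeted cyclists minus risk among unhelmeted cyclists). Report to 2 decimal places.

risk difference = 0.1340 − 0.2770 = -0.14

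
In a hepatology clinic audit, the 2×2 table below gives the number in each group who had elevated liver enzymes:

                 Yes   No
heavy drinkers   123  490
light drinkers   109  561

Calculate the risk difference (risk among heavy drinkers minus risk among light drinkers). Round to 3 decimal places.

0.038

risk, heavy drinkers = 123/613 = 0.2007
risk, light drinkers = 109/670 = 0.1627
risk difference = 0.2007 − 0.1627 = 0.038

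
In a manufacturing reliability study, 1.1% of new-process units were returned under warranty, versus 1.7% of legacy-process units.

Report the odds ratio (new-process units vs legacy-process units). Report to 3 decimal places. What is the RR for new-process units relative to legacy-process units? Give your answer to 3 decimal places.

odds, new-process units = 0.01100/0.98900 = 0.01112
odds, legacy-process units = 0.01700/0.98300 = 0.01729
OR = 0.01112 / 0.01729 = 0.643
RR = 0.01100 / 0.01700 = 0.647

OR = 0.643; RR = 0.647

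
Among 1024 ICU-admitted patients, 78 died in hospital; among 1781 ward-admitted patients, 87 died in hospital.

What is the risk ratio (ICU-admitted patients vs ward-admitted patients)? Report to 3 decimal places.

RR ≈ 1.559

risk, ICU-admitted patients = 78/1024 = 0.07617
risk, ward-admitted patients = 87/1781 = 0.04885
RR = 0.07617 / 0.04885 = 1.559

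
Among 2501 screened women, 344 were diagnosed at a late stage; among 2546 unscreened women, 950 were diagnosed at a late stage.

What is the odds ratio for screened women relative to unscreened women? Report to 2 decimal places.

OR ≈ 0.27

odds, screened women = 344/2157 = 0.1595
odds, unscreened women = 950/1596 = 0.5952
OR = 0.1595 / 0.5952 = 0.27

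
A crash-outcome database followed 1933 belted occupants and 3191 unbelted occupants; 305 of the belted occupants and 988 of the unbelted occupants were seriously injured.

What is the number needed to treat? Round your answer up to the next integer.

risk, belted occupants = 305/1933 = 0.157786
risk, unbelted occupants = 988/3191 = 0.309621
absolute risk difference = 0.151835
1 / 0.151835 = 6.586 → round up → 7

NNT: 7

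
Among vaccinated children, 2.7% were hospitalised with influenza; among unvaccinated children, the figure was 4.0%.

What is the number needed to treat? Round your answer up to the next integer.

77

absolute risk difference = 0.013000
1 / 0.013000 = 76.923 → round up → 77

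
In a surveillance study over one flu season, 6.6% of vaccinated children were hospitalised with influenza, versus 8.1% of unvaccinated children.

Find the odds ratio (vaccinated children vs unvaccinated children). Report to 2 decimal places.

0.80

odds, vaccinated children = 0.0660/0.9340 = 0.0707
odds, unvaccinated children = 0.0810/0.9190 = 0.0881
OR = 0.0707 / 0.0881 = 0.80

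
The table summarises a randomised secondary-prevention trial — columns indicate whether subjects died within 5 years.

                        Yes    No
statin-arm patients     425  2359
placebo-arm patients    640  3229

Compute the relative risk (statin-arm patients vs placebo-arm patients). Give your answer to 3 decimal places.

RR: 0.923

risk, statin-arm patients = 425/2784 = 0.1527
risk, placebo-arm patients = 640/3869 = 0.1654
RR = 0.1527 / 0.1654 = 0.923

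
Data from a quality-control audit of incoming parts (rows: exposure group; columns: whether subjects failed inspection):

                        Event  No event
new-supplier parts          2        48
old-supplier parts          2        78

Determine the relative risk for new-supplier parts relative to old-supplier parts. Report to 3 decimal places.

RR = 1.600

risk, new-supplier parts = 2/50 = 0.04000
risk, old-supplier parts = 2/80 = 0.02500
RR = 0.04000 / 0.02500 = 1.600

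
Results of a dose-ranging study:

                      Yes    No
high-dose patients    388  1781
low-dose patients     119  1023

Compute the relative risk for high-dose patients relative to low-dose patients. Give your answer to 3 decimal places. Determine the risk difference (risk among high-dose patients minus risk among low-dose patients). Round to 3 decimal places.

risk, high-dose patients = 388/2169 = 0.1789
risk, low-dose patients = 119/1142 = 0.1042
RR = 0.1789 / 0.1042 = 1.717
risk difference = 0.1789 − 0.1042 = 0.075

RR = 1.717; RD = 0.075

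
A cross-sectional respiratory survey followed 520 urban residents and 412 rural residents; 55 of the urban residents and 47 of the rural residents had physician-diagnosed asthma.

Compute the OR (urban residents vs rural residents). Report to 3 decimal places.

OR = (55 × 365) / (465 × 47) = 20075/21855 ≈ 0.919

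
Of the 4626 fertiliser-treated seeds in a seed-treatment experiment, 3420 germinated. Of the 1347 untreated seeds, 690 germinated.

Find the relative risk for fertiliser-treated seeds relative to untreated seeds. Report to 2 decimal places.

risk, fertiliser-treated seeds = 3420/4626 = 0.7393
risk, untreated seeds = 690/1347 = 0.5122
RR = 0.7393 / 0.5122 = 1.44

RR: 1.44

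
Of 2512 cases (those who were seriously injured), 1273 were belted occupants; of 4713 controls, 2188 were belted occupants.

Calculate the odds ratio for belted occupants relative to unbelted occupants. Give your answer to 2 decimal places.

odds, belted occupants = 1273/2188 = 0.5818
odds, unbelted occupants = 1239/2525 = 0.4907
OR = 0.5818 / 0.4907 = 1.19

1.19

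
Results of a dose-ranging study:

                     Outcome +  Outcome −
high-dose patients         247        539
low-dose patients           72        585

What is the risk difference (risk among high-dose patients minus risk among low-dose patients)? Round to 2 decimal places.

risk, high-dose patients = 247/786 = 0.3142
risk, low-dose patients = 72/657 = 0.1096
risk difference = 0.3142 − 0.1096 = 0.20

0.20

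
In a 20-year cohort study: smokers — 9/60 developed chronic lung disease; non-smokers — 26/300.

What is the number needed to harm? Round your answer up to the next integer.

risk, smokers = 9/60 = 0.150000
risk, non-smokers = 26/300 = 0.086667
absolute risk difference = 0.063333
1 / 0.063333 = 15.790 → round up → 16

16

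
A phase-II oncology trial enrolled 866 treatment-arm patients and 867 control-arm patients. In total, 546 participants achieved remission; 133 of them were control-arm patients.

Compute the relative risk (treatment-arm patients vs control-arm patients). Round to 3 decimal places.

RR: 3.109

treatment-arm patients with the outcome: 546 − 133 = 413
treatment-arm patients without the outcome: 866 − 413 = 453
control-arm patients without the outcome: 867 − 133 = 734
risk, treatment-arm patients = 413/866 = 0.4769
risk, control-arm patients = 133/867 = 0.1534
RR = 0.4769 / 0.1534 = 3.109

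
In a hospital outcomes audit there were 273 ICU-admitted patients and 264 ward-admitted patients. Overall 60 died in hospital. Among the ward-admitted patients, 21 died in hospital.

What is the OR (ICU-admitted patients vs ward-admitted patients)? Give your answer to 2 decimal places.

ICU-admitted patients with the outcome: 60 − 21 = 39
ICU-admitted patients without the outcome: 273 − 39 = 234
ward-admitted patients without the outcome: 264 − 21 = 243
odds, ICU-admitted patients = 39/234 = 0.1667
odds, ward-admitted patients = 21/243 = 0.0864
OR = 0.1667 / 0.0864 = 1.93

OR ≈ 1.93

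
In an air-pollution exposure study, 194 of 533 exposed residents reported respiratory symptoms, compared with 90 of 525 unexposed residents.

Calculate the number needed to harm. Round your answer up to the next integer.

NNH ≈ 6

risk, exposed residents = 194/533 = 0.363977
risk, unexposed residents = 90/525 = 0.171429
absolute risk difference = 0.192549
1 / 0.192549 = 5.193 → round up → 6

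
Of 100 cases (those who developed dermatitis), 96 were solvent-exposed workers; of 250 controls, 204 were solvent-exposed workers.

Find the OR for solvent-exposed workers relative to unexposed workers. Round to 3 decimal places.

OR = (96 × 46) / (204 × 4) = 4416/816 ≈ 5.412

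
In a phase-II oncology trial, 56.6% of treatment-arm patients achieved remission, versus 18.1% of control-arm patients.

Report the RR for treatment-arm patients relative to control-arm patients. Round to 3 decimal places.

RR = 0.5660 / 0.1810 = 3.127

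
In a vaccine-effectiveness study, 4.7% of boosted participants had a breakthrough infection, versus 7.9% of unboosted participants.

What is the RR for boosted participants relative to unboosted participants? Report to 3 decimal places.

RR = 0.04700 / 0.07900 = 0.595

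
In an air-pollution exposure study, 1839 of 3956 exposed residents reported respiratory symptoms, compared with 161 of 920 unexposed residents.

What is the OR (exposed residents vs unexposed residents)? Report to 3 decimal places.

OR = (1839 × 759) / (2117 × 161) = 1395801/340837 ≈ 4.095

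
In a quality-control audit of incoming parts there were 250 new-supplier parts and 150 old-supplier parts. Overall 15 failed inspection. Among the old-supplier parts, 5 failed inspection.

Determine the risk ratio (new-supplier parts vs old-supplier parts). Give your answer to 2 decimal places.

RR ≈ 1.20

new-supplier parts with the outcome: 15 − 5 = 10
new-supplier parts without the outcome: 250 − 10 = 240
old-supplier parts without the outcome: 150 − 5 = 145
risk, new-supplier parts = 10/250 = 0.04000
risk, old-supplier parts = 5/150 = 0.03333
RR = 0.04000 / 0.03333 = 1.20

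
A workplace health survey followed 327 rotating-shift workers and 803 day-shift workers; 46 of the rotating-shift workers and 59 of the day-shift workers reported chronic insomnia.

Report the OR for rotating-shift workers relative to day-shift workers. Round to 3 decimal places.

OR = (46 × 744) / (281 × 59) = 34224/16579 ≈ 2.064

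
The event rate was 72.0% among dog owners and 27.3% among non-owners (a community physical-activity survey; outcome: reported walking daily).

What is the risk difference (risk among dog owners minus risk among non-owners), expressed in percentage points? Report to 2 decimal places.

RD = 44.70

risk difference = 0.7200 − 0.2730 = 0.4470 → 44.70 percentage points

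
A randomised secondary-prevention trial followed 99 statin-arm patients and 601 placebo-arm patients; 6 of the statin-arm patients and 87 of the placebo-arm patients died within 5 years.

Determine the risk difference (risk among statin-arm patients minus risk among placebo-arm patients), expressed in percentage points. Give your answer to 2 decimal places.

risk, statin-arm patients = 6/99 = 0.0606
risk, placebo-arm patients = 87/601 = 0.1448
risk difference = 0.0606 − 0.1448 = -0.0842 → -8.42 percentage points

RD ≈ -8.42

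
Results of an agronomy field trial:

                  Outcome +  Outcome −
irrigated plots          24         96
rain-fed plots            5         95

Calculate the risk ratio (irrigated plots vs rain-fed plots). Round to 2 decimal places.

RR: 4.00

risk, irrigated plots = 24/120 = 0.2000
risk, rain-fed plots = 5/100 = 0.0500
RR = 0.2000 / 0.0500 = 4.00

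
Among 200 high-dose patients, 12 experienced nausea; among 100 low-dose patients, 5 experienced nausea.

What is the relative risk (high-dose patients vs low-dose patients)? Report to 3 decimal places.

RR: 1.200

risk, high-dose patients = 12/200 = 0.0600
risk, low-dose patients = 5/100 = 0.0500
RR = 0.0600 / 0.0500 = 1.200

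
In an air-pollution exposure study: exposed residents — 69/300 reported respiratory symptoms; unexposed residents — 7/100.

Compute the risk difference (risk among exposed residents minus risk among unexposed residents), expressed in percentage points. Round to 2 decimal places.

RD: 16.00

risk, exposed residents = 69/300 = 0.2300
risk, unexposed residents = 7/100 = 0.0700
risk difference = 0.2300 − 0.0700 = 0.1600 → 16.00 percentage points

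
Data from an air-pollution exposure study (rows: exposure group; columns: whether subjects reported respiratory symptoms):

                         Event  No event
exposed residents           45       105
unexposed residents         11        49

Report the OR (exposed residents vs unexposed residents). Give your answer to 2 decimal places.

OR: 1.91

odds, exposed residents = 45/105 = 0.4286
odds, unexposed residents = 11/49 = 0.2245
OR = 0.4286 / 0.2245 = 1.91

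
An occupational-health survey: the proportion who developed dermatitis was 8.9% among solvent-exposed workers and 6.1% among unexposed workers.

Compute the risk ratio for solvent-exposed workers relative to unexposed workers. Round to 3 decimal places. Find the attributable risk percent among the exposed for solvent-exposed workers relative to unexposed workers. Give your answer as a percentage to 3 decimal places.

RR = 1.459; AR% = 31.461%

RR = 0.0890 / 0.0610 = 1.459
AR% = (0.0890 − 0.0610) / 0.0890 = 0.3146 → 31.461%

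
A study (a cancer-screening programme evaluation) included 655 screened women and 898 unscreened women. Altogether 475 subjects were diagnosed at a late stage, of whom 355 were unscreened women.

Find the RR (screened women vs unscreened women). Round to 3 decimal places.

screened women with the outcome: 475 − 355 = 120
screened women without the outcome: 655 − 120 = 535
unscreened women without the outcome: 898 − 355 = 543
risk, screened women = 120/655 = 0.1832
risk, unscreened women = 355/898 = 0.3953
RR = 0.1832 / 0.3953 = 0.463

RR = 0.463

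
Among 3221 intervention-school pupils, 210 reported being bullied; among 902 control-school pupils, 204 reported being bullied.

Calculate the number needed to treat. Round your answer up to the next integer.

7

risk, intervention-school pupils = 210/3221 = 0.065197
risk, control-school pupils = 204/902 = 0.226164
absolute risk difference = 0.160967
1 / 0.160967 = 6.212 → round up → 7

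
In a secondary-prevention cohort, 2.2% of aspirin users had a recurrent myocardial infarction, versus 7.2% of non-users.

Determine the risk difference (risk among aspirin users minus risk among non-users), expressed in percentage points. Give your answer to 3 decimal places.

risk difference = 0.02200 − 0.07200 = -0.05000 → -5.000 percentage points

-5.000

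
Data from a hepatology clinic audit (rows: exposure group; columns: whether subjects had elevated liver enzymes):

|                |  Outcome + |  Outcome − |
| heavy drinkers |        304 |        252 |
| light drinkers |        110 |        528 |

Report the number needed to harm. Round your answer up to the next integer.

3

risk, heavy drinkers = 304/556 = 0.546763
risk, light drinkers = 110/638 = 0.172414
absolute risk difference = 0.374349
1 / 0.374349 = 2.671 → round up → 3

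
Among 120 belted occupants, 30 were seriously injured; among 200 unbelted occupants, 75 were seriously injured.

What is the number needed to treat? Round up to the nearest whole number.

8

risk, belted occupants = 30/120 = 0.250000
risk, unbelted occupants = 75/200 = 0.375000
absolute risk difference = 0.125000
1 / 0.125000 = 8.000 → round up → 8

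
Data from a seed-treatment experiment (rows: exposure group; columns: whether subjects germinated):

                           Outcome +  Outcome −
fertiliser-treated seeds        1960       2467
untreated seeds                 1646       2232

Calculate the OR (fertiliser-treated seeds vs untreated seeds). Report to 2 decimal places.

odds, fertiliser-treated seeds = 1960/2467 = 0.7945
odds, untreated seeds = 1646/2232 = 0.7375
OR = 0.7945 / 0.7375 = 1.08

OR ≈ 1.08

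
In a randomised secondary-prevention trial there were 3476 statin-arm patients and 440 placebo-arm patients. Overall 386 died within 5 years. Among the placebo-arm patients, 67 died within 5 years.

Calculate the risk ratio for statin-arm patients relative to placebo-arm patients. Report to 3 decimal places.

0.603

statin-arm patients with the outcome: 386 − 67 = 319
statin-arm patients without the outcome: 3476 − 319 = 3157
placebo-arm patients without the outcome: 440 − 67 = 373
risk, statin-arm patients = 319/3476 = 0.0918
risk, placebo-arm patients = 67/440 = 0.1523
RR = 0.0918 / 0.1523 = 0.603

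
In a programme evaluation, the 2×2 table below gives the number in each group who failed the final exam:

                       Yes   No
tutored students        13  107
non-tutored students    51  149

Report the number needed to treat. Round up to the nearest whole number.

risk, tutored students = 13/120 = 0.108333
risk, non-tutored students = 51/200 = 0.255000
absolute risk difference = 0.146667
1 / 0.146667 = 6.818 → round up → 7

7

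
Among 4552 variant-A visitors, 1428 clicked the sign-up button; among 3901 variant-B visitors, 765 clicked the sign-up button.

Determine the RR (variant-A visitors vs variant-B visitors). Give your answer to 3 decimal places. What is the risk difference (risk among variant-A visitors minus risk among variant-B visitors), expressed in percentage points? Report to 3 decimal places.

risk, variant-A visitors = 1428/4552 = 0.3137
risk, variant-B visitors = 765/3901 = 0.1961
RR = 0.3137 / 0.1961 = 1.600
risk difference = 0.3137 − 0.1961 = 0.1176 → 11.760 percentage points

RR = 1.600; RD = 11.760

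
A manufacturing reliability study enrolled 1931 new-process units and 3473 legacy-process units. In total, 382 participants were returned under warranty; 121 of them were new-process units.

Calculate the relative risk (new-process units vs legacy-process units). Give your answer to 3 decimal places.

0.834

new-process units without the outcome: 1931 − 121 = 1810
legacy-process units with the outcome: 382 − 121 = 261
legacy-process units without the outcome: 3473 − 261 = 3212
risk, new-process units = 121/1931 = 0.0627
risk, legacy-process units = 261/3473 = 0.0752
RR = 0.0627 / 0.0752 = 0.834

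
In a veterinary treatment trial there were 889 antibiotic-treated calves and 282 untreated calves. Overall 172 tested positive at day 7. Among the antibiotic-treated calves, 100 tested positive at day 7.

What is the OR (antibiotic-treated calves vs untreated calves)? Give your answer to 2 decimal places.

0.37

antibiotic-treated calves without the outcome: 889 − 100 = 789
untreated calves with the outcome: 172 − 100 = 72
untreated calves without the outcome: 282 − 72 = 210
OR = (100 × 210) / (789 × 72) = 21000/56808 ≈ 0.37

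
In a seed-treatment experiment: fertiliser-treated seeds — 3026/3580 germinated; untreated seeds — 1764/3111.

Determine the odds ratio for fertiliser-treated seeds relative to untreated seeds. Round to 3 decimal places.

OR = (3026 × 1347) / (554 × 1764) = 4076022/977256 ≈ 4.171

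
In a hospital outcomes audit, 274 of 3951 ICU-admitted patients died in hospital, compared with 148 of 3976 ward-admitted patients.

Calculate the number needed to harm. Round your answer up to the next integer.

32

risk, ICU-admitted patients = 274/3951 = 0.069350
risk, ward-admitted patients = 148/3976 = 0.037223
absolute risk difference = 0.032126
1 / 0.032126 = 31.127 → round up → 32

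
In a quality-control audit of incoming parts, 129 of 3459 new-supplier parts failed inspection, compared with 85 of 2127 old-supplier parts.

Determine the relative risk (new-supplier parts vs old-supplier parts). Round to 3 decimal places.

RR ≈ 0.933

risk, new-supplier parts = 129/3459 = 0.03729
risk, old-supplier parts = 85/2127 = 0.03996
RR = 0.03729 / 0.03996 = 0.933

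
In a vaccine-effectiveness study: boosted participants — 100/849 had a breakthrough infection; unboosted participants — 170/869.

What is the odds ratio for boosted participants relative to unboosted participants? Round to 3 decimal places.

OR: 0.549

odds, boosted participants = 100/749 = 0.1335
odds, unboosted participants = 170/699 = 0.2432
OR = 0.1335 / 0.2432 = 0.549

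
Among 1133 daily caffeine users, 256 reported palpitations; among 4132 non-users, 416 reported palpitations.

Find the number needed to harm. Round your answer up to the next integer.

NNH ≈ 8

risk, daily caffeine users = 256/1133 = 0.225949
risk, non-users = 416/4132 = 0.100678
absolute risk difference = 0.125271
1 / 0.125271 = 7.983 → round up → 8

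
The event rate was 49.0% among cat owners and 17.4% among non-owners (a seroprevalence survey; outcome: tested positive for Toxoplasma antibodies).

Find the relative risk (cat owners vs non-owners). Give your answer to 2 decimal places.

RR = 0.4900 / 0.1740 = 2.82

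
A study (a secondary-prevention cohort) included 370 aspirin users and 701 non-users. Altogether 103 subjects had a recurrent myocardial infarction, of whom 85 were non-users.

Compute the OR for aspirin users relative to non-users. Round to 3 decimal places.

0.371

aspirin users with the outcome: 103 − 85 = 18
aspirin users without the outcome: 370 − 18 = 352
non-users without the outcome: 701 − 85 = 616
OR = (18 × 616) / (352 × 85) = 11088/29920 ≈ 0.371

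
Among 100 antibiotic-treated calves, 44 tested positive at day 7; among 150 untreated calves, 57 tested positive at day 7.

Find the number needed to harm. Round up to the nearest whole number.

risk, antibiotic-treated calves = 44/100 = 0.440000
risk, untreated calves = 57/150 = 0.380000
absolute risk difference = 0.060000
1 / 0.060000 = 16.667 → round up → 17

17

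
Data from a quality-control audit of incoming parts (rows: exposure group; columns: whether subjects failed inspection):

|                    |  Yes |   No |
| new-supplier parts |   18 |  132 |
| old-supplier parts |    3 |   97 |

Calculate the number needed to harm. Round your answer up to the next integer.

risk, new-supplier parts = 18/150 = 0.120000
risk, old-supplier parts = 3/100 = 0.030000
absolute risk difference = 0.090000
1 / 0.090000 = 11.111 → round up → 12

12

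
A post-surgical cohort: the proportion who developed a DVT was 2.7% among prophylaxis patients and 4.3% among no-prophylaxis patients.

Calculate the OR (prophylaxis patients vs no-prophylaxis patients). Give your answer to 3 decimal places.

0.618

odds, prophylaxis patients = 0.02700/0.97300 = 0.02775
odds, no-prophylaxis patients = 0.04300/0.95700 = 0.04493
OR = 0.02775 / 0.04493 = 0.618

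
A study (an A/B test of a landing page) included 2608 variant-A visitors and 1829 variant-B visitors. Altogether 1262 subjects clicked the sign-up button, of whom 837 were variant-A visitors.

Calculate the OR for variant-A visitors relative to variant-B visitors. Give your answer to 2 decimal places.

variant-A visitors without the outcome: 2608 − 837 = 1771
variant-B visitors with the outcome: 1262 − 837 = 425
variant-B visitors without the outcome: 1829 − 425 = 1404
OR = (837 × 1404) / (1771 × 425) = 1175148/752675 ≈ 1.56

1.56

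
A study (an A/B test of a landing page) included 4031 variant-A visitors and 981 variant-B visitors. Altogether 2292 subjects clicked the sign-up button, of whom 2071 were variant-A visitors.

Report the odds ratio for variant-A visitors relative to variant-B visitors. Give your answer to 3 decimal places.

variant-A visitors without the outcome: 4031 − 2071 = 1960
variant-B visitors with the outcome: 2292 − 2071 = 221
variant-B visitors without the outcome: 981 − 221 = 760
OR = (2071 × 760) / (1960 × 221) = 1573960/433160 ≈ 3.634

OR ≈ 3.634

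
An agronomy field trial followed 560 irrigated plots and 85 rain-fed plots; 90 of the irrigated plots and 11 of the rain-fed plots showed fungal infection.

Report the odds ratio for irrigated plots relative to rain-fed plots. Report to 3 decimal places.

OR = (90 × 74) / (470 × 11) = 6660/5170 ≈ 1.288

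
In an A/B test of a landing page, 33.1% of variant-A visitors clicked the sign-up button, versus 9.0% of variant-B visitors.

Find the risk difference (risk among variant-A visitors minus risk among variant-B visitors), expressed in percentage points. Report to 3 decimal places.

risk difference = 0.3310 − 0.0900 = 0.2410 → 24.100 percentage points

RD ≈ 24.100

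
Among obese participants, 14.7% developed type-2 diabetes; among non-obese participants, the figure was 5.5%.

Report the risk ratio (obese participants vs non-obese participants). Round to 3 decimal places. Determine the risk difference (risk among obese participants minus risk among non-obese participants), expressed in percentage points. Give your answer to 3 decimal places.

RR = 2.673; RD = 9.200

RR = 0.1470 / 0.0550 = 2.673
risk difference = 0.1470 − 0.0550 = 0.0920 → 9.200 percentage points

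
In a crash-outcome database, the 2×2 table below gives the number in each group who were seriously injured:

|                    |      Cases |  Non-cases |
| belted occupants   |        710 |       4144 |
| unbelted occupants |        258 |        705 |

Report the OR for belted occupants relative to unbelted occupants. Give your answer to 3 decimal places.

OR = (710 × 705) / (4144 × 258) = 500550/1069152 ≈ 0.468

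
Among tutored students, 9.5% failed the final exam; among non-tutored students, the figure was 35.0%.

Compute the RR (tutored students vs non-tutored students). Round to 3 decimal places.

RR = 0.0950 / 0.3500 = 0.271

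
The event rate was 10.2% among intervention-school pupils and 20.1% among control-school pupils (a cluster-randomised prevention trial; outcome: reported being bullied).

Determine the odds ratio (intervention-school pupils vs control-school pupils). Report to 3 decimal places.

odds, intervention-school pupils = 0.1020/0.8980 = 0.1136
odds, control-school pupils = 0.2010/0.7990 = 0.2516
OR = 0.1136 / 0.2516 = 0.452

0.452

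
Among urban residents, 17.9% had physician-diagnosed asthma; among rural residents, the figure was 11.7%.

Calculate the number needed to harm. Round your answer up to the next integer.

17

absolute risk difference = 0.062000
1 / 0.062000 = 16.129 → round up → 17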